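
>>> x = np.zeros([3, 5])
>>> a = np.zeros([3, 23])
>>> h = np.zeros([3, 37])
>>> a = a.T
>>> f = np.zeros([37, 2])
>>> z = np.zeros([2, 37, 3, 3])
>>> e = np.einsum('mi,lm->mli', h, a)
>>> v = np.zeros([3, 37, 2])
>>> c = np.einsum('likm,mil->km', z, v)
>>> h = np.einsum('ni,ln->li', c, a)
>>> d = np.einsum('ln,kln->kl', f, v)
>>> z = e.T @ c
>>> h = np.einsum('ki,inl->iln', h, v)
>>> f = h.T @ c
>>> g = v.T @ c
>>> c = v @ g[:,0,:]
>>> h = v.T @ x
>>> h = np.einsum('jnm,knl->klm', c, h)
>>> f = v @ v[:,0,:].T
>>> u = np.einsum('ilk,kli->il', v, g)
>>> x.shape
(3, 5)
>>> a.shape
(23, 3)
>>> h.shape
(2, 5, 3)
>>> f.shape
(3, 37, 3)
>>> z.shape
(37, 23, 3)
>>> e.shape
(3, 23, 37)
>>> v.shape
(3, 37, 2)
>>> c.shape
(3, 37, 3)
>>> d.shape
(3, 37)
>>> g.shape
(2, 37, 3)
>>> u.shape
(3, 37)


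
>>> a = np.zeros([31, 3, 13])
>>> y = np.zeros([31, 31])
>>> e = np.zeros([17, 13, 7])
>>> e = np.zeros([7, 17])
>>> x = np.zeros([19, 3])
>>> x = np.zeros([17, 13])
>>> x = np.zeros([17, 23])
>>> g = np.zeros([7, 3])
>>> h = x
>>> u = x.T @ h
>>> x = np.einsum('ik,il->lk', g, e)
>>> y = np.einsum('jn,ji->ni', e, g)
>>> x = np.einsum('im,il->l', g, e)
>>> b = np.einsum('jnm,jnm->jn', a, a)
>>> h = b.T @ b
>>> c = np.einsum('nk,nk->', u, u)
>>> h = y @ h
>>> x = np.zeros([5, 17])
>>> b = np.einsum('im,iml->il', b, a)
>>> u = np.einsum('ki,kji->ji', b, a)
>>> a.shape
(31, 3, 13)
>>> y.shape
(17, 3)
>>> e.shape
(7, 17)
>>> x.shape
(5, 17)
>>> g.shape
(7, 3)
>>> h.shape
(17, 3)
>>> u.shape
(3, 13)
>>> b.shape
(31, 13)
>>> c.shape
()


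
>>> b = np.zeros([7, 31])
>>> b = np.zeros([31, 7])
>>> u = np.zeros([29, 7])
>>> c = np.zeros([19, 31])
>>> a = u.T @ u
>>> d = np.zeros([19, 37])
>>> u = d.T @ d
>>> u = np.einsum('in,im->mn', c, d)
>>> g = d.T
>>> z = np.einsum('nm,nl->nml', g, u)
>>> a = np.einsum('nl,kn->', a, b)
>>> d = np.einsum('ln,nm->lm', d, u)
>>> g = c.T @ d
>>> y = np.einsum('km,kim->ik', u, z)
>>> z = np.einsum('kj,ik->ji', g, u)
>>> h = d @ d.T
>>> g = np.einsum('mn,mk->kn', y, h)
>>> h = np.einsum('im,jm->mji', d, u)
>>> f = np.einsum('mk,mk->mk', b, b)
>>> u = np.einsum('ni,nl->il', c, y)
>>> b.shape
(31, 7)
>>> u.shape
(31, 37)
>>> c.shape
(19, 31)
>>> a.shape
()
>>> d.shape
(19, 31)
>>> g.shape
(19, 37)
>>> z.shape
(31, 37)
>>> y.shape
(19, 37)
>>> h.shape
(31, 37, 19)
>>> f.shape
(31, 7)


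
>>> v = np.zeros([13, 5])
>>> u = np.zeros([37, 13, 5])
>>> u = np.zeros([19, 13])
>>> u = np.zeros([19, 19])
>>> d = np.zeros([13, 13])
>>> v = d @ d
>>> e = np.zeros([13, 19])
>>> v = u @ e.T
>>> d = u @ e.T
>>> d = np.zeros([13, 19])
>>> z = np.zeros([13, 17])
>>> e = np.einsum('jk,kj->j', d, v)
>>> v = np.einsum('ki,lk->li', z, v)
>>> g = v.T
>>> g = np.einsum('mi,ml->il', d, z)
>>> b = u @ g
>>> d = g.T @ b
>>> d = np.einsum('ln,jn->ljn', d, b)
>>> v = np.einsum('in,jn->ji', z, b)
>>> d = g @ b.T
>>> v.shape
(19, 13)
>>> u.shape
(19, 19)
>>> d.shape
(19, 19)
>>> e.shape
(13,)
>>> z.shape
(13, 17)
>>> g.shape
(19, 17)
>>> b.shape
(19, 17)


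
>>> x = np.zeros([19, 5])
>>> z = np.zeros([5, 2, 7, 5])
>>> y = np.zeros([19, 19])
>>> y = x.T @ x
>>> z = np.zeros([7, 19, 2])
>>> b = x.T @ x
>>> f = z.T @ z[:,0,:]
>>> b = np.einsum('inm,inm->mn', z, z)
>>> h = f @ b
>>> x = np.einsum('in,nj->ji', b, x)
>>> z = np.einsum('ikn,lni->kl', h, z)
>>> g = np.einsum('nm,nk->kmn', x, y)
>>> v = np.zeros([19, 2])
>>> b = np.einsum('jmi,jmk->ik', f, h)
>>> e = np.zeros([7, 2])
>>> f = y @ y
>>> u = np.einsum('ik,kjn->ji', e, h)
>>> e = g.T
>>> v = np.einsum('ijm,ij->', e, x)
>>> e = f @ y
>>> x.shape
(5, 2)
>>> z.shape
(19, 7)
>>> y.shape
(5, 5)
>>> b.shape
(2, 19)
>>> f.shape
(5, 5)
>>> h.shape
(2, 19, 19)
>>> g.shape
(5, 2, 5)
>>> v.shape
()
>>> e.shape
(5, 5)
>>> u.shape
(19, 7)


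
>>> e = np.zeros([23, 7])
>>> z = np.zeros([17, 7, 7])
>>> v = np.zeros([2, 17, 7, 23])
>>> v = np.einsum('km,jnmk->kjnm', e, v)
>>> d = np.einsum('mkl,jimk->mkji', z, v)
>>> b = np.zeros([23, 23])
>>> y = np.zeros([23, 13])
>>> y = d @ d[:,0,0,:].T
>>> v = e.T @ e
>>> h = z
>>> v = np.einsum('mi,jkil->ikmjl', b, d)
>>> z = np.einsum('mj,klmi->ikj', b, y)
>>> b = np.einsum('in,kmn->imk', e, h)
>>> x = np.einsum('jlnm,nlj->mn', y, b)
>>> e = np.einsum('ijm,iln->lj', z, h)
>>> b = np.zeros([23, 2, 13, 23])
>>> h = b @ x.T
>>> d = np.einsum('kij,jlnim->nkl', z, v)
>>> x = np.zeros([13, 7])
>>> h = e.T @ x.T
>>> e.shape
(7, 17)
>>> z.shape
(17, 17, 23)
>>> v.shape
(23, 7, 23, 17, 2)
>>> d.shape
(23, 17, 7)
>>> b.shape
(23, 2, 13, 23)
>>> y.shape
(17, 7, 23, 17)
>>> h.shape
(17, 13)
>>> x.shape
(13, 7)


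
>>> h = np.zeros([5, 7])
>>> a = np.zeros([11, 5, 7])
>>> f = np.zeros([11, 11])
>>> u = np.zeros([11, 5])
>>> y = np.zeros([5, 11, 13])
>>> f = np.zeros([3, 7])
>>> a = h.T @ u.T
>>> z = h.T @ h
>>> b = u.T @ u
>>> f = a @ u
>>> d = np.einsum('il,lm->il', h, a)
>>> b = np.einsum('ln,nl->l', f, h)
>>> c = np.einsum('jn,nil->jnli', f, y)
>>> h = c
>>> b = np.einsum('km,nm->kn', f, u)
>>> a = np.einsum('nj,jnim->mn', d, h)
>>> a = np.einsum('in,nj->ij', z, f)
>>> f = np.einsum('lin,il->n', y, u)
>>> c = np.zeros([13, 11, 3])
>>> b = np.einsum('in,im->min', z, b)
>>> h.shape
(7, 5, 13, 11)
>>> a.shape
(7, 5)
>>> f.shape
(13,)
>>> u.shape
(11, 5)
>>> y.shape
(5, 11, 13)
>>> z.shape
(7, 7)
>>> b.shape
(11, 7, 7)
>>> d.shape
(5, 7)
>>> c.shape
(13, 11, 3)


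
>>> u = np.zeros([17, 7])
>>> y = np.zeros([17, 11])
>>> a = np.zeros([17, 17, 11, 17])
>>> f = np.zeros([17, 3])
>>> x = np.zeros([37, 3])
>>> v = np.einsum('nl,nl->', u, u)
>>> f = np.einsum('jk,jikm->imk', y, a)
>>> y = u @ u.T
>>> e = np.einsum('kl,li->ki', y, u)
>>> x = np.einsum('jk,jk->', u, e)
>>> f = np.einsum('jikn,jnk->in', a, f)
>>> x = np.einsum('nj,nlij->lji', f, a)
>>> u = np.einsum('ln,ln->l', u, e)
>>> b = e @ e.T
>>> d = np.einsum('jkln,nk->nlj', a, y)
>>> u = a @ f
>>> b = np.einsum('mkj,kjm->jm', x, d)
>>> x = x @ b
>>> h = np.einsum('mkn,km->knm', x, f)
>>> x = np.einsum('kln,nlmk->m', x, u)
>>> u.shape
(17, 17, 11, 17)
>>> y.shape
(17, 17)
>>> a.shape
(17, 17, 11, 17)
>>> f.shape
(17, 17)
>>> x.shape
(11,)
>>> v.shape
()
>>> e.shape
(17, 7)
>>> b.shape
(11, 17)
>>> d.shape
(17, 11, 17)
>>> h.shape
(17, 17, 17)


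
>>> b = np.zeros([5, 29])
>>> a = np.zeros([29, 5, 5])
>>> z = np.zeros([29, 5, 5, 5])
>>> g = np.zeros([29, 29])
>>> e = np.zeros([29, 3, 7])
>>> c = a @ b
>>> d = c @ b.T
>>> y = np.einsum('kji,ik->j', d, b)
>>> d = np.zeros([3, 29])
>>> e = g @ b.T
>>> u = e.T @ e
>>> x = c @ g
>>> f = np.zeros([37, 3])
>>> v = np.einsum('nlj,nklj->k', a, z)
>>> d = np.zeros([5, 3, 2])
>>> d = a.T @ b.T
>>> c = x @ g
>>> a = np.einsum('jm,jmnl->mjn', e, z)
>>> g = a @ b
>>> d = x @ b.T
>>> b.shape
(5, 29)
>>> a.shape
(5, 29, 5)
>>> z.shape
(29, 5, 5, 5)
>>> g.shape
(5, 29, 29)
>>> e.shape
(29, 5)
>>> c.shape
(29, 5, 29)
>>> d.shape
(29, 5, 5)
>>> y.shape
(5,)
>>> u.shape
(5, 5)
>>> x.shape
(29, 5, 29)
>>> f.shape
(37, 3)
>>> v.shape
(5,)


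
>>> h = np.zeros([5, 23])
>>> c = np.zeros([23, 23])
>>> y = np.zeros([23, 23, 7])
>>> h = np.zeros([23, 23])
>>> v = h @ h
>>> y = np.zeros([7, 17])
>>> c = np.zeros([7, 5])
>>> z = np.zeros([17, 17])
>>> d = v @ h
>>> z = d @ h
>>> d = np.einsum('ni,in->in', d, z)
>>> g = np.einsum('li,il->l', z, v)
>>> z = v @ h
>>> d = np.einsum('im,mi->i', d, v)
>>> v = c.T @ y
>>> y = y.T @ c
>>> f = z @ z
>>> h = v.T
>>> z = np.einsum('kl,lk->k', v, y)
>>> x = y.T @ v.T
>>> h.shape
(17, 5)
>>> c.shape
(7, 5)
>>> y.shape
(17, 5)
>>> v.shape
(5, 17)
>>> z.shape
(5,)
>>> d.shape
(23,)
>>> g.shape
(23,)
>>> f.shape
(23, 23)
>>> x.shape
(5, 5)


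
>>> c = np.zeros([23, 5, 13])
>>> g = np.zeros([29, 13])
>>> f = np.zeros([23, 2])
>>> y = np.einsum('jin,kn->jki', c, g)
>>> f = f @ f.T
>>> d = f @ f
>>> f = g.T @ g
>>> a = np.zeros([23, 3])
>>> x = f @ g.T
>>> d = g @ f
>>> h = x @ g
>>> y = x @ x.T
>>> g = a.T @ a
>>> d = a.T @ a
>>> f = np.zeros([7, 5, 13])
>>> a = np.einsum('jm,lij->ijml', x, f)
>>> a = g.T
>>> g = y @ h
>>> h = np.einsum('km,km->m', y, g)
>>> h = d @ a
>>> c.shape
(23, 5, 13)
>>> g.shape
(13, 13)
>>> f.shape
(7, 5, 13)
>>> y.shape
(13, 13)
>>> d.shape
(3, 3)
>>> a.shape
(3, 3)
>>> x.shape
(13, 29)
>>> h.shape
(3, 3)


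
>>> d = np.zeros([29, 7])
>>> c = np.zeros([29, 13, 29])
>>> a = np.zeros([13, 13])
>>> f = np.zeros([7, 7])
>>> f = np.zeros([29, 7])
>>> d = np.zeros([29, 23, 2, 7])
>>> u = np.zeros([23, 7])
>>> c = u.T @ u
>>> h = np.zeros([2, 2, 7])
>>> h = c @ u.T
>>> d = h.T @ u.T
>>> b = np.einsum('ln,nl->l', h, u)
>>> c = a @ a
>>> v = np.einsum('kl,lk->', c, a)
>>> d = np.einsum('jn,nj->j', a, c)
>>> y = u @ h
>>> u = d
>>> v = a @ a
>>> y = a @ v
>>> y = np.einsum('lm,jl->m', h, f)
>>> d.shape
(13,)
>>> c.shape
(13, 13)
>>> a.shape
(13, 13)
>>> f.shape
(29, 7)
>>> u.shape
(13,)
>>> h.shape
(7, 23)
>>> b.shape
(7,)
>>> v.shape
(13, 13)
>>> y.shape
(23,)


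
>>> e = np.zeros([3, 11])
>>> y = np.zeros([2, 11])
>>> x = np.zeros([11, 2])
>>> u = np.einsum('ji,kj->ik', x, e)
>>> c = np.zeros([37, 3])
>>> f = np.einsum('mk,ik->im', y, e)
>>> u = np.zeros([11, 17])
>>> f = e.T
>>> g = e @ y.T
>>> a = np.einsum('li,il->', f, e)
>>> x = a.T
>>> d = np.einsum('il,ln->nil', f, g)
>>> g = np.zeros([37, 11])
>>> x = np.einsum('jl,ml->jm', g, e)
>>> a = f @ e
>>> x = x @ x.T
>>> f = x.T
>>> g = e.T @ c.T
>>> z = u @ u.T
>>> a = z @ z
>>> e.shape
(3, 11)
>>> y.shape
(2, 11)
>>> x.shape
(37, 37)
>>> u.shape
(11, 17)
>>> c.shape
(37, 3)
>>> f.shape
(37, 37)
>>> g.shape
(11, 37)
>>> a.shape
(11, 11)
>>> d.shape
(2, 11, 3)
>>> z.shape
(11, 11)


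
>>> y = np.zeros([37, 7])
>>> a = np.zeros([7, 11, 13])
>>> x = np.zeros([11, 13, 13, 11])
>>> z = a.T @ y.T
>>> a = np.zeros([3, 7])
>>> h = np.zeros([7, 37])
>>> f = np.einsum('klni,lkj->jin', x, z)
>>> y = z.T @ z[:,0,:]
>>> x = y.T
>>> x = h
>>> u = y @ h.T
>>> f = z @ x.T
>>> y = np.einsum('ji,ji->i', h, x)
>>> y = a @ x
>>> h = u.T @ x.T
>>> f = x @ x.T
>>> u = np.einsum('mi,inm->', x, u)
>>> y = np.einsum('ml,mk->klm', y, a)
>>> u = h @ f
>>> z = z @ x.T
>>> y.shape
(7, 37, 3)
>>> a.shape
(3, 7)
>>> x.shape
(7, 37)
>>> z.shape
(13, 11, 7)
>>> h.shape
(7, 11, 7)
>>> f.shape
(7, 7)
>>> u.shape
(7, 11, 7)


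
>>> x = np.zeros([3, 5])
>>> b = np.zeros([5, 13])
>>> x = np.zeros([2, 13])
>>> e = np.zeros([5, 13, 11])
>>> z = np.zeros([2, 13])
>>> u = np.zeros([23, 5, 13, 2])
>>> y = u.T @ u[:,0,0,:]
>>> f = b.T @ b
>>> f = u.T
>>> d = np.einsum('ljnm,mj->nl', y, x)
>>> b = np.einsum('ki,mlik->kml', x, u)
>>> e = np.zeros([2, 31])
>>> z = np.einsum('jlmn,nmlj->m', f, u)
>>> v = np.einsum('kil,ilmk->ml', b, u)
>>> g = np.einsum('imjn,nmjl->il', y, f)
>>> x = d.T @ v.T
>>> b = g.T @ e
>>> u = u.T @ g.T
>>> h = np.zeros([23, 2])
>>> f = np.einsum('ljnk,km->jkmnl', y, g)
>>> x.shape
(2, 13)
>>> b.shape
(23, 31)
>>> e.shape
(2, 31)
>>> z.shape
(5,)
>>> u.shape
(2, 13, 5, 2)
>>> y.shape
(2, 13, 5, 2)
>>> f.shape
(13, 2, 23, 5, 2)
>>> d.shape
(5, 2)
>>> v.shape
(13, 5)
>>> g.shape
(2, 23)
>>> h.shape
(23, 2)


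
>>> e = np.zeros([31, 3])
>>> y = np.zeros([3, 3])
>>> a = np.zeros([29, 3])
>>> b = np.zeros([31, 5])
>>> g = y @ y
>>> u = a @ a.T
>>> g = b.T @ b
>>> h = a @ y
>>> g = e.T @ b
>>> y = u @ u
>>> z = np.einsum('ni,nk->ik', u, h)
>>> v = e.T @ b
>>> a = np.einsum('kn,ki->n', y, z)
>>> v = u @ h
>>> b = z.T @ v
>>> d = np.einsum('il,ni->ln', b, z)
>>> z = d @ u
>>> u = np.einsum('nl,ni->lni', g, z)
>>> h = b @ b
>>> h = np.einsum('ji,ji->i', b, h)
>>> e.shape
(31, 3)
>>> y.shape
(29, 29)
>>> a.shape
(29,)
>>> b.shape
(3, 3)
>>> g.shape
(3, 5)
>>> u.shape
(5, 3, 29)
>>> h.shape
(3,)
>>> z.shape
(3, 29)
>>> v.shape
(29, 3)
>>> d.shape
(3, 29)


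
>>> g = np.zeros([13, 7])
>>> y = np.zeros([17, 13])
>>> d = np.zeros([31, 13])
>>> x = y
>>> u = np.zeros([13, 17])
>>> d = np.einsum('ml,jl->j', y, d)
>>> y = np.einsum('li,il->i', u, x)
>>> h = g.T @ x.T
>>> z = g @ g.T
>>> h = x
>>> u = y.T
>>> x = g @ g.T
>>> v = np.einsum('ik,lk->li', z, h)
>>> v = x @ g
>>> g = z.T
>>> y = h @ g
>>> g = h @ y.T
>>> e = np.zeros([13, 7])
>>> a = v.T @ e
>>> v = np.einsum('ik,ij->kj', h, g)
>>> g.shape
(17, 17)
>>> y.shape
(17, 13)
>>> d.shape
(31,)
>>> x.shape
(13, 13)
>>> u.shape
(17,)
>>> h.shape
(17, 13)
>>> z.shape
(13, 13)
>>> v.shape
(13, 17)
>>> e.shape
(13, 7)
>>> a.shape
(7, 7)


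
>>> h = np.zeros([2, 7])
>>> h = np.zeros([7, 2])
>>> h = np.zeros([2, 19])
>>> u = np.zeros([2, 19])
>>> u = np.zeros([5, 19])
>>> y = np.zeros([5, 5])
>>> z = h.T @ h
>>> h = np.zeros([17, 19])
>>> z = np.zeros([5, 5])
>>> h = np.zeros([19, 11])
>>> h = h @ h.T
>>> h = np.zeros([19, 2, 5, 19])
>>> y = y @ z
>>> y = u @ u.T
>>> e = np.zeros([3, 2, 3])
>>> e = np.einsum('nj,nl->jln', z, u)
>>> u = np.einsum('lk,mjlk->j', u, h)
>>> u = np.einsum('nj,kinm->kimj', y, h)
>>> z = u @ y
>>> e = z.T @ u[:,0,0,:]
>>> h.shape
(19, 2, 5, 19)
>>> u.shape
(19, 2, 19, 5)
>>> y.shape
(5, 5)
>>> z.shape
(19, 2, 19, 5)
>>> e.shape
(5, 19, 2, 5)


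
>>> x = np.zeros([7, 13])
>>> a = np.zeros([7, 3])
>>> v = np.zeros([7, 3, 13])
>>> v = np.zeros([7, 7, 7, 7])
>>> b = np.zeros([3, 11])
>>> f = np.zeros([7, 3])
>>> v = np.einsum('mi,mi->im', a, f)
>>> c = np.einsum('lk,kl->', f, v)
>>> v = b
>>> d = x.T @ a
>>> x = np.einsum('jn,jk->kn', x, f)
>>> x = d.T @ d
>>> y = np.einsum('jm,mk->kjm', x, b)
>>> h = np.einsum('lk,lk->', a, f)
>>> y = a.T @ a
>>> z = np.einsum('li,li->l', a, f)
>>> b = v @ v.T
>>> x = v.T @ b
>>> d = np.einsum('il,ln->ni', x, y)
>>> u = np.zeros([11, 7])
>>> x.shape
(11, 3)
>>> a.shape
(7, 3)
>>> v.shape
(3, 11)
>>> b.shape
(3, 3)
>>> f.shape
(7, 3)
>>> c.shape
()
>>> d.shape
(3, 11)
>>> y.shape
(3, 3)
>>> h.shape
()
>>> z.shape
(7,)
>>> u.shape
(11, 7)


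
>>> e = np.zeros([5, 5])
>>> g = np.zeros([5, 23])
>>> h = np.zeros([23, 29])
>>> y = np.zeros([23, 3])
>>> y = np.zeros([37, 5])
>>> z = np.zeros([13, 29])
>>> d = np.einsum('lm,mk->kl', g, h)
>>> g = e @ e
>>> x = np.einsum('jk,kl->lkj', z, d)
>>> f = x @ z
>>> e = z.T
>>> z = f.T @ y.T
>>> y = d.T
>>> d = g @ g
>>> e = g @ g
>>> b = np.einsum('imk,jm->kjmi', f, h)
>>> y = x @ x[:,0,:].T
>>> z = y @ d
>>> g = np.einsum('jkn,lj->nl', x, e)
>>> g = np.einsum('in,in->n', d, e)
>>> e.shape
(5, 5)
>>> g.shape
(5,)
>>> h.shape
(23, 29)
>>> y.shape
(5, 29, 5)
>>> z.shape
(5, 29, 5)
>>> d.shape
(5, 5)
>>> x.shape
(5, 29, 13)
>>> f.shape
(5, 29, 29)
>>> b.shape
(29, 23, 29, 5)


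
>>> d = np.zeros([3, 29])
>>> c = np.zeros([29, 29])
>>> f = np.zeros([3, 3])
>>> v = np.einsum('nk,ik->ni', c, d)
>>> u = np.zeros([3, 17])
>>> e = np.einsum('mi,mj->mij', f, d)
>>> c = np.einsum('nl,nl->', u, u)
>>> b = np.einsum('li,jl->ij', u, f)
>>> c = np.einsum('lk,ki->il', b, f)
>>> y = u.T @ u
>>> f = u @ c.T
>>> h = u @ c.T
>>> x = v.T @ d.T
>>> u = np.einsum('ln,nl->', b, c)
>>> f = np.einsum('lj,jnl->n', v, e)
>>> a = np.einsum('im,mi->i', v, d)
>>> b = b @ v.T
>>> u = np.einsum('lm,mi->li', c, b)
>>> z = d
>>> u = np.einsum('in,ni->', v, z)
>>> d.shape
(3, 29)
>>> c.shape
(3, 17)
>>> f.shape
(3,)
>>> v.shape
(29, 3)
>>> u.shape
()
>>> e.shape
(3, 3, 29)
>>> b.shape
(17, 29)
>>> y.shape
(17, 17)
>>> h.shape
(3, 3)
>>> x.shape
(3, 3)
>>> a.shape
(29,)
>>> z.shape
(3, 29)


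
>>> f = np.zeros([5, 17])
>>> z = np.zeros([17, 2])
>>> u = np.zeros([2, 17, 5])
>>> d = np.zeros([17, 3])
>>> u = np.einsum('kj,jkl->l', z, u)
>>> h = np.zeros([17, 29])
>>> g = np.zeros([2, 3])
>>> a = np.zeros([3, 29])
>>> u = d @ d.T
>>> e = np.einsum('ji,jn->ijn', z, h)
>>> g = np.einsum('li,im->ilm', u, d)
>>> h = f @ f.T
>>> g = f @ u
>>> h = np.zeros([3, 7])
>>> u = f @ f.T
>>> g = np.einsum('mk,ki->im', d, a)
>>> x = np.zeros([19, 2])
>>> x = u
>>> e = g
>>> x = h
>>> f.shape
(5, 17)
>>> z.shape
(17, 2)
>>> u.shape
(5, 5)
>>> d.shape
(17, 3)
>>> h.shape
(3, 7)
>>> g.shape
(29, 17)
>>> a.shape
(3, 29)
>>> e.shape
(29, 17)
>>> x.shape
(3, 7)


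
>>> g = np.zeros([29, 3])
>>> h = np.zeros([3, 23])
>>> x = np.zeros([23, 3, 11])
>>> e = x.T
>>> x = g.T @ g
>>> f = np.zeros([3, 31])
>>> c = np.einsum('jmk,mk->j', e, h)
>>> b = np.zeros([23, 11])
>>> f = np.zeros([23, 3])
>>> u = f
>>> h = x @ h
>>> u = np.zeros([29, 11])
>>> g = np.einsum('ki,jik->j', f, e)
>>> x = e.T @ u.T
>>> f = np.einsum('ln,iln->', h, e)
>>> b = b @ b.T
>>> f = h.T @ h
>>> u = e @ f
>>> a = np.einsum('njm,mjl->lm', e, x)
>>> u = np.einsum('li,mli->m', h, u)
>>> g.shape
(11,)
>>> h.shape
(3, 23)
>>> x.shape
(23, 3, 29)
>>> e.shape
(11, 3, 23)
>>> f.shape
(23, 23)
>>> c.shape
(11,)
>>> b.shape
(23, 23)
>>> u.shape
(11,)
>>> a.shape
(29, 23)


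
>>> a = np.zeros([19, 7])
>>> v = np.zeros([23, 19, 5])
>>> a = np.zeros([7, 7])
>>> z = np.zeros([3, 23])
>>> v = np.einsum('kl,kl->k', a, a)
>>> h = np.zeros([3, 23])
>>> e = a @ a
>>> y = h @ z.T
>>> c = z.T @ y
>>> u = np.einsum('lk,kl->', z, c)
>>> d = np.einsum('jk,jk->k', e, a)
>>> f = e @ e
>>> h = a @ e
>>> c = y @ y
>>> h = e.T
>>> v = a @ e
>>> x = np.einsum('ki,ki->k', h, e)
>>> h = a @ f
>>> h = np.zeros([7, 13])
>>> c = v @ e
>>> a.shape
(7, 7)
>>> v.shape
(7, 7)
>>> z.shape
(3, 23)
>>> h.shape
(7, 13)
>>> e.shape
(7, 7)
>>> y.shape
(3, 3)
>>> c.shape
(7, 7)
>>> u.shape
()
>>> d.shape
(7,)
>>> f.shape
(7, 7)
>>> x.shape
(7,)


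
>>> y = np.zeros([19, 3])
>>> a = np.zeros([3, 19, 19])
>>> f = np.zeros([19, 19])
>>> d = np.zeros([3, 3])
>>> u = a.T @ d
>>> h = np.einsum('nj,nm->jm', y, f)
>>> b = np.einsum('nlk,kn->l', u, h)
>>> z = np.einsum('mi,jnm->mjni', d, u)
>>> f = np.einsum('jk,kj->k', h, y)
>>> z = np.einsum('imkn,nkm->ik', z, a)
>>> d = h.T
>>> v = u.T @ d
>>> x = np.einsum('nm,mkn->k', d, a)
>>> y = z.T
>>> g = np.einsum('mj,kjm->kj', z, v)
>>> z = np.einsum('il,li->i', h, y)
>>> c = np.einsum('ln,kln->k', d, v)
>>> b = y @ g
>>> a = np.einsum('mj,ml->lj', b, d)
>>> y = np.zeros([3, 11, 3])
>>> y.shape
(3, 11, 3)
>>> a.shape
(3, 19)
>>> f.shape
(19,)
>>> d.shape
(19, 3)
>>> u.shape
(19, 19, 3)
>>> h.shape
(3, 19)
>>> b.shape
(19, 19)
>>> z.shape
(3,)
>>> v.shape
(3, 19, 3)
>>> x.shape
(19,)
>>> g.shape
(3, 19)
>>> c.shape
(3,)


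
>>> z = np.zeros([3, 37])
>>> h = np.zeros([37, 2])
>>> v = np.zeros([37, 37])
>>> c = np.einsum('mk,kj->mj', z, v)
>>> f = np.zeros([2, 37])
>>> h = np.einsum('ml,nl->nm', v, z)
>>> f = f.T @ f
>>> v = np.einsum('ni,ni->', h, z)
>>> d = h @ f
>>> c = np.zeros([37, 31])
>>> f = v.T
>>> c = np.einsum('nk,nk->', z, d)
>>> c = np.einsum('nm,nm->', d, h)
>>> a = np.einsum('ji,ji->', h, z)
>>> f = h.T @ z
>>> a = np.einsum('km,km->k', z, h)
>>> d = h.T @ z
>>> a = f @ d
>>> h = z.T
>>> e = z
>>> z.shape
(3, 37)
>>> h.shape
(37, 3)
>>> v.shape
()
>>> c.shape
()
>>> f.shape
(37, 37)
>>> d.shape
(37, 37)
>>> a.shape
(37, 37)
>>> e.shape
(3, 37)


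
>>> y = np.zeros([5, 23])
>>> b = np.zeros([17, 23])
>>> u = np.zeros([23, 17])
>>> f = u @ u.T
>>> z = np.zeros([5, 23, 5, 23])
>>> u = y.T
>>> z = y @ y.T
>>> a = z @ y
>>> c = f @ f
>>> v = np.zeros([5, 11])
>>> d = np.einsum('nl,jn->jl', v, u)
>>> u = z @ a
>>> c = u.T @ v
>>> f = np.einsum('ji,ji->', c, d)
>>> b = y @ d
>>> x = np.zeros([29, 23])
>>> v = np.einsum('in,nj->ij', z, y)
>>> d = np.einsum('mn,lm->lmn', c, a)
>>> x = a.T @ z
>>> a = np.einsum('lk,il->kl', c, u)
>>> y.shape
(5, 23)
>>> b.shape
(5, 11)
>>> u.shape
(5, 23)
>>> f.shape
()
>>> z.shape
(5, 5)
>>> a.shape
(11, 23)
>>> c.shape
(23, 11)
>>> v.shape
(5, 23)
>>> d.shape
(5, 23, 11)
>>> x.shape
(23, 5)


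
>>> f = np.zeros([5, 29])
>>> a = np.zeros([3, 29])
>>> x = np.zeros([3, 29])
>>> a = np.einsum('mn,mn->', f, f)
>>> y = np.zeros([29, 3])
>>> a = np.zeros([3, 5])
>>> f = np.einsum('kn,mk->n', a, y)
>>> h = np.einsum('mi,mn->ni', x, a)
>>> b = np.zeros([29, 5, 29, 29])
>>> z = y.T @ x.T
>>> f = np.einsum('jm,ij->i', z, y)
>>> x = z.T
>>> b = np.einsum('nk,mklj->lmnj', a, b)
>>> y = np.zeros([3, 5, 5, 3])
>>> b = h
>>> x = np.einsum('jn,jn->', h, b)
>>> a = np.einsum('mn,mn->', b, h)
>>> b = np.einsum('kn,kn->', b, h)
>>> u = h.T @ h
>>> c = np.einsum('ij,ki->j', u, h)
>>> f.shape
(29,)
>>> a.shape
()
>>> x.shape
()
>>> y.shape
(3, 5, 5, 3)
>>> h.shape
(5, 29)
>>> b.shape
()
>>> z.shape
(3, 3)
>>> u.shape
(29, 29)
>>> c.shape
(29,)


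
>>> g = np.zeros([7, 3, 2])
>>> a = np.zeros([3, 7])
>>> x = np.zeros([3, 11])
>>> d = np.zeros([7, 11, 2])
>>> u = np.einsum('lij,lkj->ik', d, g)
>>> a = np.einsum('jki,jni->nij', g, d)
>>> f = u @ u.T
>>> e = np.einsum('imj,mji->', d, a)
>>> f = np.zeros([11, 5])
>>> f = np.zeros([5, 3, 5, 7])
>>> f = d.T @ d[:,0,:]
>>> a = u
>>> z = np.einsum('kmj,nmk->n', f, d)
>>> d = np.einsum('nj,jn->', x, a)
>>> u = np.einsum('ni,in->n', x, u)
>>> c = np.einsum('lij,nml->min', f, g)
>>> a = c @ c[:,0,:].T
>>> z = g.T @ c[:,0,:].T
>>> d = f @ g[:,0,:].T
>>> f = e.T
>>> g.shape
(7, 3, 2)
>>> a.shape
(3, 11, 3)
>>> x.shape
(3, 11)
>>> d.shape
(2, 11, 7)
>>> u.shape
(3,)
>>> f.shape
()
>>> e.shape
()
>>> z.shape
(2, 3, 3)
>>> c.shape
(3, 11, 7)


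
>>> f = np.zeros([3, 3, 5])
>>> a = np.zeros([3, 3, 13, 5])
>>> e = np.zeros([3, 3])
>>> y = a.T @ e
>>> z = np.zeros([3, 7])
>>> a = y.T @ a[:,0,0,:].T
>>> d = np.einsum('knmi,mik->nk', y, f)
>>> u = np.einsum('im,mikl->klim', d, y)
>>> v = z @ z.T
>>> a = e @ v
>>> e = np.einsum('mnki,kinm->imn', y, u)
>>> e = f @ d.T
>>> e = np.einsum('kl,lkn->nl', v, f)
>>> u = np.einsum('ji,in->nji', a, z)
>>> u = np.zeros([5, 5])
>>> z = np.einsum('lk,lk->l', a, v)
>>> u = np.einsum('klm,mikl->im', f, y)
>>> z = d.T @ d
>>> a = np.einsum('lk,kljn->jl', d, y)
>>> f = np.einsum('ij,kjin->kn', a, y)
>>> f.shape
(5, 3)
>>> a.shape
(3, 13)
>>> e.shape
(5, 3)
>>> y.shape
(5, 13, 3, 3)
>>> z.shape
(5, 5)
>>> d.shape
(13, 5)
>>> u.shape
(13, 5)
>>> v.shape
(3, 3)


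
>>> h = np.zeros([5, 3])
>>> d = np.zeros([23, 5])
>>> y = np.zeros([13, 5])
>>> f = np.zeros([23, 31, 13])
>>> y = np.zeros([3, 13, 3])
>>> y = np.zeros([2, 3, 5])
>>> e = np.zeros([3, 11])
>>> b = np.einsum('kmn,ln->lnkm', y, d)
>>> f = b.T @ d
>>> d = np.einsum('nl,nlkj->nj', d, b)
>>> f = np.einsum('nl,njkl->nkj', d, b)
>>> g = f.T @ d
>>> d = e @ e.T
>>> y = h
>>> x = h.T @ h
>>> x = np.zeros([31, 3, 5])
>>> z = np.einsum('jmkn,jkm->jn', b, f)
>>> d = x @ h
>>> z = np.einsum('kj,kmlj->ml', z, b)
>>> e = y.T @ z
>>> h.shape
(5, 3)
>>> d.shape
(31, 3, 3)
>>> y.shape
(5, 3)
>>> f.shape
(23, 2, 5)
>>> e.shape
(3, 2)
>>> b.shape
(23, 5, 2, 3)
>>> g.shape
(5, 2, 3)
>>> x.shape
(31, 3, 5)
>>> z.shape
(5, 2)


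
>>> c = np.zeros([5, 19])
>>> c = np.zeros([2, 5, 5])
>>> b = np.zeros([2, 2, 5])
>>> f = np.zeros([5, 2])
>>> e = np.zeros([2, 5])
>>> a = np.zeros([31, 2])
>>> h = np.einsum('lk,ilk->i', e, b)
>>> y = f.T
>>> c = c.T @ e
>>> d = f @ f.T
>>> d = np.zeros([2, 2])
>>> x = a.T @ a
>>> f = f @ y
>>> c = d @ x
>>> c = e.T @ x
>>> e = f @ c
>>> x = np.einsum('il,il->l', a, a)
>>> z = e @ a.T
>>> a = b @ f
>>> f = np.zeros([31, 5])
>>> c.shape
(5, 2)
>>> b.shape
(2, 2, 5)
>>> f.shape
(31, 5)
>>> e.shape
(5, 2)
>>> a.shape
(2, 2, 5)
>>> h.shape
(2,)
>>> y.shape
(2, 5)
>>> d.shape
(2, 2)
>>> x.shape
(2,)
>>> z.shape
(5, 31)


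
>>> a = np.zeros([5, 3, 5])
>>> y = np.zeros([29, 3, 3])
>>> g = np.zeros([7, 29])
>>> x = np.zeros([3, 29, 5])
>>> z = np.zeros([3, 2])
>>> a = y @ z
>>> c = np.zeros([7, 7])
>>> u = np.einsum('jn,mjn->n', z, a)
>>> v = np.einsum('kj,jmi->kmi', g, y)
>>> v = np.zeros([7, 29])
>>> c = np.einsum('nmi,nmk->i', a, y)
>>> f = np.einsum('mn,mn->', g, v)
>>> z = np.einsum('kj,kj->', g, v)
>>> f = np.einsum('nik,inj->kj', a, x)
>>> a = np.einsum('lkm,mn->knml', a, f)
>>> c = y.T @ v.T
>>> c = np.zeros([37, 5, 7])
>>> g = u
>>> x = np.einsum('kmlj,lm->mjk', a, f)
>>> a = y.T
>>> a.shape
(3, 3, 29)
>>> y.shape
(29, 3, 3)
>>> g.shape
(2,)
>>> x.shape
(5, 29, 3)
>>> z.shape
()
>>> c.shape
(37, 5, 7)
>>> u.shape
(2,)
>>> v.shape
(7, 29)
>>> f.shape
(2, 5)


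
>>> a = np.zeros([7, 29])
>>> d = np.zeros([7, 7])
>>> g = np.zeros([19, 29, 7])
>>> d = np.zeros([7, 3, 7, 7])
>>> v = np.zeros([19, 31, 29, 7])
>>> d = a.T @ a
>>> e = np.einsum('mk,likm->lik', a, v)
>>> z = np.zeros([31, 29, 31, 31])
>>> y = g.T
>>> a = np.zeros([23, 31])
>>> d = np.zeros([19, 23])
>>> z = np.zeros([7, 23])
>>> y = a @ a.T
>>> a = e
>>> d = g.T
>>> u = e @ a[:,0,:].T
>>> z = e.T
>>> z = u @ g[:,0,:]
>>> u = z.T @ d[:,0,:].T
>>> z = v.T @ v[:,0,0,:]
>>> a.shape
(19, 31, 29)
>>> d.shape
(7, 29, 19)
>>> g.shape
(19, 29, 7)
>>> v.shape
(19, 31, 29, 7)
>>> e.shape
(19, 31, 29)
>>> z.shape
(7, 29, 31, 7)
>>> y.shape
(23, 23)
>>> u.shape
(7, 31, 7)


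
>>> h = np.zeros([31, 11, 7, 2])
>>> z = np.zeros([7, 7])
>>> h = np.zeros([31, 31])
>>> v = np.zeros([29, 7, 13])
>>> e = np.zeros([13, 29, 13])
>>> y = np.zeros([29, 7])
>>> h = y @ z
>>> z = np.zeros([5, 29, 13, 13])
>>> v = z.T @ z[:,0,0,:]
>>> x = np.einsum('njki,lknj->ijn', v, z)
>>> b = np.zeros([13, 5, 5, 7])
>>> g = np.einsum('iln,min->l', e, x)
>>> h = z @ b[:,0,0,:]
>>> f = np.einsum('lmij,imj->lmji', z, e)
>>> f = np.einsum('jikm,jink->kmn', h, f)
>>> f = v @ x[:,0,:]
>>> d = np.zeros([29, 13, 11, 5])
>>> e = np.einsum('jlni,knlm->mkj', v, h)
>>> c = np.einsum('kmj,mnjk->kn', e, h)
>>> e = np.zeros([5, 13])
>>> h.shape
(5, 29, 13, 7)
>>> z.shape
(5, 29, 13, 13)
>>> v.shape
(13, 13, 29, 13)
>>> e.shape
(5, 13)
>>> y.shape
(29, 7)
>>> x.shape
(13, 13, 13)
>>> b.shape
(13, 5, 5, 7)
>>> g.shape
(29,)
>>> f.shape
(13, 13, 29, 13)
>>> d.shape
(29, 13, 11, 5)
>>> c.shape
(7, 29)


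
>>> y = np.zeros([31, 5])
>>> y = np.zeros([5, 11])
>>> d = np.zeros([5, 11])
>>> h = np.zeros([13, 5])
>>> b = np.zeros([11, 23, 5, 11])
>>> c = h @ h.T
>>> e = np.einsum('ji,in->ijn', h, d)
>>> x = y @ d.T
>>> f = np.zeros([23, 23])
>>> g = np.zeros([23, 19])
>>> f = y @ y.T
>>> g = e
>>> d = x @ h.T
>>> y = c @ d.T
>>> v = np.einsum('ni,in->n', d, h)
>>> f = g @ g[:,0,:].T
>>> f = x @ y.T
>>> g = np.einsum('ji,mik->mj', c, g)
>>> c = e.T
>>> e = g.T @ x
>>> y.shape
(13, 5)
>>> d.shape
(5, 13)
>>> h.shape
(13, 5)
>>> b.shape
(11, 23, 5, 11)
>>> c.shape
(11, 13, 5)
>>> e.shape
(13, 5)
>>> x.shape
(5, 5)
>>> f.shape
(5, 13)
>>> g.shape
(5, 13)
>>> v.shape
(5,)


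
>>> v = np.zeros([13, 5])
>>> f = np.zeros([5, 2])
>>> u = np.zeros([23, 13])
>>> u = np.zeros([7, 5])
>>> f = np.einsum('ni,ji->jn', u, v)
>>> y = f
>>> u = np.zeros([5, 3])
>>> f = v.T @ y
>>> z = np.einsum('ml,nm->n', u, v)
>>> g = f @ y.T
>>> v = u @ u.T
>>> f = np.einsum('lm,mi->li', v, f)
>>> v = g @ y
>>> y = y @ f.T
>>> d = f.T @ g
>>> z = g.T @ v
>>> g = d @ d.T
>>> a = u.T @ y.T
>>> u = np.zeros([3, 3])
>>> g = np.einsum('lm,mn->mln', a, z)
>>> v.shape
(5, 7)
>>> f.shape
(5, 7)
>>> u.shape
(3, 3)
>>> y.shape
(13, 5)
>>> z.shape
(13, 7)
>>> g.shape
(13, 3, 7)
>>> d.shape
(7, 13)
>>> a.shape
(3, 13)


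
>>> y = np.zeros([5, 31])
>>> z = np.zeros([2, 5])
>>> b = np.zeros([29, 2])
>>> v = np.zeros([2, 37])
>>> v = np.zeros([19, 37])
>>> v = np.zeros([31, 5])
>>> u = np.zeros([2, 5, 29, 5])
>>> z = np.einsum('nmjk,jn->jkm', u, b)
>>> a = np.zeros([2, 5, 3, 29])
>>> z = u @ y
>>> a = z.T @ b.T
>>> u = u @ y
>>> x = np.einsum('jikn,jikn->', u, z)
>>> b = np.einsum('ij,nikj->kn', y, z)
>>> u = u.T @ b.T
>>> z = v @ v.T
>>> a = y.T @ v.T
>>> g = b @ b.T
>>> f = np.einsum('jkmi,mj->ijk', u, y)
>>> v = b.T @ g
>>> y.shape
(5, 31)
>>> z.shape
(31, 31)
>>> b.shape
(29, 2)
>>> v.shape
(2, 29)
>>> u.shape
(31, 29, 5, 29)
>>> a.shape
(31, 31)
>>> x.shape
()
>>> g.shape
(29, 29)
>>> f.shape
(29, 31, 29)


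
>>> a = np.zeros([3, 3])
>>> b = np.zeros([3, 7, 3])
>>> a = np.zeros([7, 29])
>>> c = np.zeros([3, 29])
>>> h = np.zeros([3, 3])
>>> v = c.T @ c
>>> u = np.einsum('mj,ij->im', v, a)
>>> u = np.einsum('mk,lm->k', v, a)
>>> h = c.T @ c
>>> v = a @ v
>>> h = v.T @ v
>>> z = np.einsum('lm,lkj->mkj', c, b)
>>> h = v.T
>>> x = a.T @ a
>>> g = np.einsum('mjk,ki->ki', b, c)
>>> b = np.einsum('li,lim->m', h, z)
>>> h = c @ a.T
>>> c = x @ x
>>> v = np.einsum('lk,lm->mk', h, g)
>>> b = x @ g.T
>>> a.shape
(7, 29)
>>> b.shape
(29, 3)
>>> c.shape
(29, 29)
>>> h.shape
(3, 7)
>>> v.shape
(29, 7)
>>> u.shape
(29,)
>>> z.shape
(29, 7, 3)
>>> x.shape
(29, 29)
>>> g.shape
(3, 29)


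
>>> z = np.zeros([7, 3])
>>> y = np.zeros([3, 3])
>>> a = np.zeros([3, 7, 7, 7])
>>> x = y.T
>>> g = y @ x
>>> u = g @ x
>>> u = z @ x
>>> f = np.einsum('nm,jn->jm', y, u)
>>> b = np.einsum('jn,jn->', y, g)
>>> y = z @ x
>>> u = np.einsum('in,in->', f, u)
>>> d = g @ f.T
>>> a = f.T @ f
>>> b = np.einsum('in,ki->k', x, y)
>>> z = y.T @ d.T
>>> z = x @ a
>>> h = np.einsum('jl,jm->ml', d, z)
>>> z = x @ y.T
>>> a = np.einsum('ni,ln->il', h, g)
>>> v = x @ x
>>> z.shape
(3, 7)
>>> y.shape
(7, 3)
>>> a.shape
(7, 3)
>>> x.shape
(3, 3)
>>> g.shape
(3, 3)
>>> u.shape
()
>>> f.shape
(7, 3)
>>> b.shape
(7,)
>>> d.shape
(3, 7)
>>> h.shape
(3, 7)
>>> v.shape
(3, 3)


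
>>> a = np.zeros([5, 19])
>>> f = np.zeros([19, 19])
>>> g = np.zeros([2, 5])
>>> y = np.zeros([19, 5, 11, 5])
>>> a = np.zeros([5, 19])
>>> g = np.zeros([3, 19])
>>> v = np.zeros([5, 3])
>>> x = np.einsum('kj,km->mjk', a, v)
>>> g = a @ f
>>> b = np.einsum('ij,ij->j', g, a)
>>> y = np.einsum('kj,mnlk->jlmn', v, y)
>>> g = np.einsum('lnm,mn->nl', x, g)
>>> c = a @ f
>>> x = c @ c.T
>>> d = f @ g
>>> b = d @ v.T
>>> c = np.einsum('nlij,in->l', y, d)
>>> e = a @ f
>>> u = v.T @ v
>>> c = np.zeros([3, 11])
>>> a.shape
(5, 19)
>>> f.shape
(19, 19)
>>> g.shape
(19, 3)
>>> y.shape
(3, 11, 19, 5)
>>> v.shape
(5, 3)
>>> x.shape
(5, 5)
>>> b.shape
(19, 5)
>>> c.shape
(3, 11)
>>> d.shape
(19, 3)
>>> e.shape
(5, 19)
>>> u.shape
(3, 3)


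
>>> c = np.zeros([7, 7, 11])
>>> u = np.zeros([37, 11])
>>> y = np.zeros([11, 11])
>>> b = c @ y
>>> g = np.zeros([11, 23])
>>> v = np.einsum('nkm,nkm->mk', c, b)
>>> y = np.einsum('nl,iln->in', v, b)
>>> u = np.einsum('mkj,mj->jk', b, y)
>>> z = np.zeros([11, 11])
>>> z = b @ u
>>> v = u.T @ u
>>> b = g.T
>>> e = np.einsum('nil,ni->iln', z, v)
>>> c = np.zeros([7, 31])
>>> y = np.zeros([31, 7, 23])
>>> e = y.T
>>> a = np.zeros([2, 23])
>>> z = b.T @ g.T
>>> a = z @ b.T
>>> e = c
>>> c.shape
(7, 31)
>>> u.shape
(11, 7)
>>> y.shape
(31, 7, 23)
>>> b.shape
(23, 11)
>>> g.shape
(11, 23)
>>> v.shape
(7, 7)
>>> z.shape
(11, 11)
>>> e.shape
(7, 31)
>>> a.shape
(11, 23)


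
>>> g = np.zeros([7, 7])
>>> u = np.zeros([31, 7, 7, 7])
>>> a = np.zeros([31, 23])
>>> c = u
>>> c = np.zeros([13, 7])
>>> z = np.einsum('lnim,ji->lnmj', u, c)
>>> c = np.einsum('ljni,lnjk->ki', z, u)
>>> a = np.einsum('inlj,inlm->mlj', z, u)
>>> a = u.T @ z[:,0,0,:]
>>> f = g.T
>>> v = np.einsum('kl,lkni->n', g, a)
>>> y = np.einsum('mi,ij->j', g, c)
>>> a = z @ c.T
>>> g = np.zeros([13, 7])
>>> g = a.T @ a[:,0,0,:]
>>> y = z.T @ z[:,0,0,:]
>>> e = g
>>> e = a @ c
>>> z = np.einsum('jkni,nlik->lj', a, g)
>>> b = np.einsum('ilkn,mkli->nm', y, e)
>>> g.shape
(7, 7, 7, 7)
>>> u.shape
(31, 7, 7, 7)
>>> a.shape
(31, 7, 7, 7)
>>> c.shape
(7, 13)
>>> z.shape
(7, 31)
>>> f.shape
(7, 7)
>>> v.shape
(7,)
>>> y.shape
(13, 7, 7, 13)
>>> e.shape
(31, 7, 7, 13)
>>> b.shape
(13, 31)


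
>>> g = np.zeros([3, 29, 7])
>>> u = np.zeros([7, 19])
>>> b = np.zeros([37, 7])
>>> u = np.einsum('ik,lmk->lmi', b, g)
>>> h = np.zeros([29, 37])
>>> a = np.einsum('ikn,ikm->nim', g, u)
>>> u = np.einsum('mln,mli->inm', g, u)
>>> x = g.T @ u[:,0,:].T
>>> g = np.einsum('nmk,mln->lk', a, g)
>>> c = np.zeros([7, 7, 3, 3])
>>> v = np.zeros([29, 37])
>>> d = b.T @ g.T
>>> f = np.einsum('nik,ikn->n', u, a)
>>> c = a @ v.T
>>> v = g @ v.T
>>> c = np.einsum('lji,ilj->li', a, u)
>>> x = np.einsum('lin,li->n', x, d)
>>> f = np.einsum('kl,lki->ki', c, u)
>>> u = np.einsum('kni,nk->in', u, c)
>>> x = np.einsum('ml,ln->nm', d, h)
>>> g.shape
(29, 37)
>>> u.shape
(3, 7)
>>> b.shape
(37, 7)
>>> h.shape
(29, 37)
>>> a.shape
(7, 3, 37)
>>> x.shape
(37, 7)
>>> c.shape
(7, 37)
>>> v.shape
(29, 29)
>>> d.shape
(7, 29)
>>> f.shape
(7, 3)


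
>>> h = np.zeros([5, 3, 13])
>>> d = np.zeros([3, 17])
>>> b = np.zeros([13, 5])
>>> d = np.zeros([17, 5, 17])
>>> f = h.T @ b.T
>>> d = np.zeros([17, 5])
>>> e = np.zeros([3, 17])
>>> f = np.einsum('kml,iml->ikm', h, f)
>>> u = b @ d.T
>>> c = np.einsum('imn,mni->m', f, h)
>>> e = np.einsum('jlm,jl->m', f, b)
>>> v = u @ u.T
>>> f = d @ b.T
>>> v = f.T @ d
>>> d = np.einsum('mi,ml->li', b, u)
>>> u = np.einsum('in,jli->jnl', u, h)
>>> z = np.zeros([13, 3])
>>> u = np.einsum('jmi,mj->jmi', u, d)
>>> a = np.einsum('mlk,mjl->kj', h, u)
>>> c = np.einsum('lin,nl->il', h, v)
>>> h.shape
(5, 3, 13)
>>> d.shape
(17, 5)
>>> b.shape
(13, 5)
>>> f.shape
(17, 13)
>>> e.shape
(3,)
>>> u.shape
(5, 17, 3)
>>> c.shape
(3, 5)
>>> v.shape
(13, 5)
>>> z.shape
(13, 3)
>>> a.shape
(13, 17)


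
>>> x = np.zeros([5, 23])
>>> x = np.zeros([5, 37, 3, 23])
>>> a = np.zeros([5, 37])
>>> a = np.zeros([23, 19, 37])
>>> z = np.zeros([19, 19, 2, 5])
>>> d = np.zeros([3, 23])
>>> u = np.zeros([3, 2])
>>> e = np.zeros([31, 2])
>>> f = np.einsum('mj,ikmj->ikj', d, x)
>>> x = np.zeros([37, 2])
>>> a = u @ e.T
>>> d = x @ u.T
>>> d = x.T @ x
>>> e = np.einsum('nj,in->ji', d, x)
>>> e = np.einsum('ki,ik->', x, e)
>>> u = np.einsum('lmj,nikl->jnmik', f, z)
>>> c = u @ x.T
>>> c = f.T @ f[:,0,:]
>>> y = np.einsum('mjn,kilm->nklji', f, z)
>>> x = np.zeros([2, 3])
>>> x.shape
(2, 3)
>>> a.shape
(3, 31)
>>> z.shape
(19, 19, 2, 5)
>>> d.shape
(2, 2)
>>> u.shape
(23, 19, 37, 19, 2)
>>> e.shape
()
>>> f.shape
(5, 37, 23)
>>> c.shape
(23, 37, 23)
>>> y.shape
(23, 19, 2, 37, 19)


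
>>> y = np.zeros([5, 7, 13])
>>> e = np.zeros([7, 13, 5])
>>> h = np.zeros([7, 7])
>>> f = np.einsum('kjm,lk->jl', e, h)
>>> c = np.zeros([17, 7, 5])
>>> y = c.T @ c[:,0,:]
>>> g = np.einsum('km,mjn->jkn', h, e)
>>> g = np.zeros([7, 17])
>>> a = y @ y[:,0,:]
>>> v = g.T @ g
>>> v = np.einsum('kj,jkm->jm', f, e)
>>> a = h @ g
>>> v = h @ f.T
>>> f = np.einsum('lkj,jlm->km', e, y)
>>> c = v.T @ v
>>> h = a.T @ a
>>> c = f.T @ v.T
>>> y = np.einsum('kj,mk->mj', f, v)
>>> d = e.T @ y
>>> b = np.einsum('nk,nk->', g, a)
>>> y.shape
(7, 5)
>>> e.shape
(7, 13, 5)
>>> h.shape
(17, 17)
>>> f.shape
(13, 5)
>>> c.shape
(5, 7)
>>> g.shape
(7, 17)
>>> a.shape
(7, 17)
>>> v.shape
(7, 13)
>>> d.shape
(5, 13, 5)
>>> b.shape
()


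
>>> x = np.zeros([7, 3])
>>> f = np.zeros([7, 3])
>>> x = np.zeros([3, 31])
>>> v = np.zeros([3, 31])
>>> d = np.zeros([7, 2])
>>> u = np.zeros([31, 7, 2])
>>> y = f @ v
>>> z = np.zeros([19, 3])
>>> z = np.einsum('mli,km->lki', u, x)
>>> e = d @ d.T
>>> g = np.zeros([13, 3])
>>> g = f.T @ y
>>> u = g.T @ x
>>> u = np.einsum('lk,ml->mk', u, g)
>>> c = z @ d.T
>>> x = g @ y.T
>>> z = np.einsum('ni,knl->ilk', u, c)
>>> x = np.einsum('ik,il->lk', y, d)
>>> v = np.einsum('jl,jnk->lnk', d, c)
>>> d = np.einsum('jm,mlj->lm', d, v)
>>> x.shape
(2, 31)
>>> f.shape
(7, 3)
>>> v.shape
(2, 3, 7)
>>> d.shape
(3, 2)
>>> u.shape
(3, 31)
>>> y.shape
(7, 31)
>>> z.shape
(31, 7, 7)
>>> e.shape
(7, 7)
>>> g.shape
(3, 31)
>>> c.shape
(7, 3, 7)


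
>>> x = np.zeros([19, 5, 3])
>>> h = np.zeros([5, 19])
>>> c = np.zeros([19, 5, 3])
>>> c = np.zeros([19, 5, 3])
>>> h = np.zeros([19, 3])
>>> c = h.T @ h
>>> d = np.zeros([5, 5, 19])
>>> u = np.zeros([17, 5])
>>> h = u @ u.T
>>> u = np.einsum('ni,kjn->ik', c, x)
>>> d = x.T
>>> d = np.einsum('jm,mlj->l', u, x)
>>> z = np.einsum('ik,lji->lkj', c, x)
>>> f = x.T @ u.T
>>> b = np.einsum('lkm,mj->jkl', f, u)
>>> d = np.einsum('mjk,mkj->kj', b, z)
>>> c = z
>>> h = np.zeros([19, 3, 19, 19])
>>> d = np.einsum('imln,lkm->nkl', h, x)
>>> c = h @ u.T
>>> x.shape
(19, 5, 3)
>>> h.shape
(19, 3, 19, 19)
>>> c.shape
(19, 3, 19, 3)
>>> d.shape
(19, 5, 19)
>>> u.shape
(3, 19)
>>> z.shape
(19, 3, 5)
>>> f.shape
(3, 5, 3)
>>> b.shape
(19, 5, 3)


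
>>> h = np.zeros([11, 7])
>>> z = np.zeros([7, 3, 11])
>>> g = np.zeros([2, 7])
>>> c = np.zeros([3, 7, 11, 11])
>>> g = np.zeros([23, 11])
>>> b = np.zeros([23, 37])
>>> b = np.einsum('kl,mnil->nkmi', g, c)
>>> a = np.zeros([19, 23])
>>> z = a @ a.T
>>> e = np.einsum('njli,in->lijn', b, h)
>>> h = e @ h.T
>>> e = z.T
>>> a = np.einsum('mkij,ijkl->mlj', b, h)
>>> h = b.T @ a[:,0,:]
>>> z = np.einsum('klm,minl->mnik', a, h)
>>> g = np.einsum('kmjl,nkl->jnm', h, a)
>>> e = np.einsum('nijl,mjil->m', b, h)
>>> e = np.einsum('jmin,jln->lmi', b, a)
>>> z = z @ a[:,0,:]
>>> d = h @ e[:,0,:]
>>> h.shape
(11, 3, 23, 11)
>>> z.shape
(11, 23, 3, 11)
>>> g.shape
(23, 7, 3)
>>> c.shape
(3, 7, 11, 11)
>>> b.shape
(7, 23, 3, 11)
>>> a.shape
(7, 11, 11)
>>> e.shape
(11, 23, 3)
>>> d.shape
(11, 3, 23, 3)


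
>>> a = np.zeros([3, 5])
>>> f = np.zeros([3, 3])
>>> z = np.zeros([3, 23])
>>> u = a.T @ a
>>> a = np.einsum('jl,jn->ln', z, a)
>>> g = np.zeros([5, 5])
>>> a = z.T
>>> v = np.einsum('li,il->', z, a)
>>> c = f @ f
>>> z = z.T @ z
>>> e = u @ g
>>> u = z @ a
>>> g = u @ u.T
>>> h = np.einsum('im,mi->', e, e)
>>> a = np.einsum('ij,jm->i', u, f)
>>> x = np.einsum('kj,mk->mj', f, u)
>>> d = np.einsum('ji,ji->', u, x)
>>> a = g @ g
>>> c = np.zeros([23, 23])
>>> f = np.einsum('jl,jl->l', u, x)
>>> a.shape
(23, 23)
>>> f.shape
(3,)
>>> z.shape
(23, 23)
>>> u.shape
(23, 3)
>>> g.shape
(23, 23)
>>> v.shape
()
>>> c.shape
(23, 23)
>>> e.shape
(5, 5)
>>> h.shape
()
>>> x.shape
(23, 3)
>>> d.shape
()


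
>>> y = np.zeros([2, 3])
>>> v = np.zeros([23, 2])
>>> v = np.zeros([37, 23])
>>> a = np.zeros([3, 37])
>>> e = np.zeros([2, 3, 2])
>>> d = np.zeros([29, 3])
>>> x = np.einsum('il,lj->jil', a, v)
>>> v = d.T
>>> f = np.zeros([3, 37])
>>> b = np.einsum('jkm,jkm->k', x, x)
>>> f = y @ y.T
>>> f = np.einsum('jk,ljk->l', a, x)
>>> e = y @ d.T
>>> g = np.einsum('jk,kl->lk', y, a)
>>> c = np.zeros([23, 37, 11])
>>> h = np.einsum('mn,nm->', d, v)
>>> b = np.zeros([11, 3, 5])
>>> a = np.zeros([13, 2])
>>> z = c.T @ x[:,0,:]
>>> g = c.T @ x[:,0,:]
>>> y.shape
(2, 3)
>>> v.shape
(3, 29)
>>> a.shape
(13, 2)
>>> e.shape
(2, 29)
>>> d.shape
(29, 3)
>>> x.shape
(23, 3, 37)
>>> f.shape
(23,)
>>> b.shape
(11, 3, 5)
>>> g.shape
(11, 37, 37)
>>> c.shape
(23, 37, 11)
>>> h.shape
()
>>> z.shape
(11, 37, 37)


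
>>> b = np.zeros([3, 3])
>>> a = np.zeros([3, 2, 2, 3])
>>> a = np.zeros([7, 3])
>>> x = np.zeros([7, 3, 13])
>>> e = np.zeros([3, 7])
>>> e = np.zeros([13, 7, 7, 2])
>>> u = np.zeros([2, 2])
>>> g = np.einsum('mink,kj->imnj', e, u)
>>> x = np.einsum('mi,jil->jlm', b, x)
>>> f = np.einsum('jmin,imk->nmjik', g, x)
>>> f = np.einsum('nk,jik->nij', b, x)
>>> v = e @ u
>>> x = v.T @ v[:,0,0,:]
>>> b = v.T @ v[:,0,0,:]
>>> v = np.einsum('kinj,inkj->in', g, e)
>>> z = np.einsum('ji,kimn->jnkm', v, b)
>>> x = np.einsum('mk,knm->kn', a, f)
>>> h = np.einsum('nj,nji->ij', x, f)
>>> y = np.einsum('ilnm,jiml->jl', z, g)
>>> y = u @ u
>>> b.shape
(2, 7, 7, 2)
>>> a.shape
(7, 3)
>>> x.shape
(3, 13)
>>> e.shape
(13, 7, 7, 2)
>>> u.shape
(2, 2)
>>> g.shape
(7, 13, 7, 2)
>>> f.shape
(3, 13, 7)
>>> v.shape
(13, 7)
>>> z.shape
(13, 2, 2, 7)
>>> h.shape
(7, 13)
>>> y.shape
(2, 2)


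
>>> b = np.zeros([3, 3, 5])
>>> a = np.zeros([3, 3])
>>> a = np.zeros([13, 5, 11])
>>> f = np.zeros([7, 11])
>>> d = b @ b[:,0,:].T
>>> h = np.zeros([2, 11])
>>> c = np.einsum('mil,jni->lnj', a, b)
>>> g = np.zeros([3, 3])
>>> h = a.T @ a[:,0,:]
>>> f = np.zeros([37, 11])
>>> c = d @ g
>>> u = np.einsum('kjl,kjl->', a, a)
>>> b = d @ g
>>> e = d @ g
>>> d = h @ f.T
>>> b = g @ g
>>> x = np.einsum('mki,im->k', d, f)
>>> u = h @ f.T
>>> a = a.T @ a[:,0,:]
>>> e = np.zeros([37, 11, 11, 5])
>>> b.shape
(3, 3)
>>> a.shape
(11, 5, 11)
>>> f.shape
(37, 11)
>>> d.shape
(11, 5, 37)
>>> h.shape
(11, 5, 11)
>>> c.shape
(3, 3, 3)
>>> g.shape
(3, 3)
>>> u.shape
(11, 5, 37)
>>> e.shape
(37, 11, 11, 5)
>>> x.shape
(5,)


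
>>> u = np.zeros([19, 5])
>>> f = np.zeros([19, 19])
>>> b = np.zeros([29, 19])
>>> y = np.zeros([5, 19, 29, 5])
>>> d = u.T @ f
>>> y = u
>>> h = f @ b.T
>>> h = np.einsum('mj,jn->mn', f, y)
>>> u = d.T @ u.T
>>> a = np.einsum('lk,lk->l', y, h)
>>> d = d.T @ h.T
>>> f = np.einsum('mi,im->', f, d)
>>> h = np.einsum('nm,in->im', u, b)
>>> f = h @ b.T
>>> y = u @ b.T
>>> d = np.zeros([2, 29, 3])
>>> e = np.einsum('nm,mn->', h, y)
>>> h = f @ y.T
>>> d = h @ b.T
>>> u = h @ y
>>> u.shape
(29, 29)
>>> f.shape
(29, 29)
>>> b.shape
(29, 19)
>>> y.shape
(19, 29)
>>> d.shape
(29, 29)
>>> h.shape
(29, 19)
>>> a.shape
(19,)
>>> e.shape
()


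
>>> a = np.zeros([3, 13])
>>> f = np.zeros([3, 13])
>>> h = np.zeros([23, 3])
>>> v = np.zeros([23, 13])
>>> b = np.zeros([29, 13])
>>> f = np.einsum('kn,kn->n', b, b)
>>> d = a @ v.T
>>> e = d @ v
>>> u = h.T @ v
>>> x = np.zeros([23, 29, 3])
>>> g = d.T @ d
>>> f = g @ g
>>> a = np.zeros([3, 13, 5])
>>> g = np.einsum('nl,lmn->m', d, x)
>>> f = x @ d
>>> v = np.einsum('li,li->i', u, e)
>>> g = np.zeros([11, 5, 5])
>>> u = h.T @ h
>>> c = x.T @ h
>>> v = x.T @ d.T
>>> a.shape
(3, 13, 5)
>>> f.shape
(23, 29, 23)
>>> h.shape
(23, 3)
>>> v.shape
(3, 29, 3)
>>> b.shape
(29, 13)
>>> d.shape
(3, 23)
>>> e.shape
(3, 13)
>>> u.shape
(3, 3)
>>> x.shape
(23, 29, 3)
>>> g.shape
(11, 5, 5)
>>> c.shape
(3, 29, 3)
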